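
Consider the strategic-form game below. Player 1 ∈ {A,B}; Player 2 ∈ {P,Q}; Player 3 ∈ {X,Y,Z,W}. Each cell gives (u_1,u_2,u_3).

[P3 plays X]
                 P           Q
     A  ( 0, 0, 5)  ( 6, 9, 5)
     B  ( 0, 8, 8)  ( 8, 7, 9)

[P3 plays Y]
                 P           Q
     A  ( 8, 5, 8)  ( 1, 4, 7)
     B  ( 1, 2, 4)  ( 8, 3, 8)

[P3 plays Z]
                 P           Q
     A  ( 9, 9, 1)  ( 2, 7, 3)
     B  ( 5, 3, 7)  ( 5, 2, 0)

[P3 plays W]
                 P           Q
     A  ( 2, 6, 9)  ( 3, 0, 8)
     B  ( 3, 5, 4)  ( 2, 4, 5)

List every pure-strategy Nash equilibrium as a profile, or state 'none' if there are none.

(A,P,X): not NE [P2→Q gives 9>0; P3→W gives 9>5]
(A,P,Y): not NE [P3→W gives 9>8]
(A,P,Z): not NE [P3→W gives 9>1]
(A,P,W): not NE [P1→B gives 3>2]
(A,Q,X): not NE [P1→B gives 8>6; P3→W gives 8>5]
(A,Q,Y): not NE [P1→B gives 8>1; P2→P gives 5>4; P3→W gives 8>7]
(A,Q,Z): not NE [P1→B gives 5>2; P2→P gives 9>7; P3→W gives 8>3]
(A,Q,W): not NE [P2→P gives 6>0]
(B,P,X): NE
(B,P,Y): not NE [P1→A gives 8>1; P2→Q gives 3>2; P3→X gives 8>4]
(B,P,Z): not NE [P1→A gives 9>5; P3→X gives 8>7]
(B,P,W): not NE [P3→X gives 8>4]
(B,Q,X): not NE [P2→P gives 8>7]
(B,Q,Y): not NE [P3→X gives 9>8]
(B,Q,Z): not NE [P2→P gives 3>2; P3→X gives 9>0]
(B,Q,W): not NE [P1→A gives 3>2; P2→P gives 5>4; P3→X gives 9>5]

Nash profiles: (B,P,X)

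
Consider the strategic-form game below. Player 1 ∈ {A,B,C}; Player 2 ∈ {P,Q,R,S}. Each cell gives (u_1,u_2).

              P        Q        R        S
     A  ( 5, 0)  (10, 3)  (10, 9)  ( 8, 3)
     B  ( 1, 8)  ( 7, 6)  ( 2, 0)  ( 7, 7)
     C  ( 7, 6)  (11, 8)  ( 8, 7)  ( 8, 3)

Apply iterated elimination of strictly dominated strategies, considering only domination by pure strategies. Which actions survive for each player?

Remaining: P1:{A,C} P2:{Q,R}

P1 drop B (A beats it: P:5>1 Q:10>7 R:10>2 S:8>7)
P2 drop P (Q beats it: A:3>0 C:8>6)
P2 drop S (R beats it: A:9>3 C:7>3)
P1→{A,C} P2→{Q,R}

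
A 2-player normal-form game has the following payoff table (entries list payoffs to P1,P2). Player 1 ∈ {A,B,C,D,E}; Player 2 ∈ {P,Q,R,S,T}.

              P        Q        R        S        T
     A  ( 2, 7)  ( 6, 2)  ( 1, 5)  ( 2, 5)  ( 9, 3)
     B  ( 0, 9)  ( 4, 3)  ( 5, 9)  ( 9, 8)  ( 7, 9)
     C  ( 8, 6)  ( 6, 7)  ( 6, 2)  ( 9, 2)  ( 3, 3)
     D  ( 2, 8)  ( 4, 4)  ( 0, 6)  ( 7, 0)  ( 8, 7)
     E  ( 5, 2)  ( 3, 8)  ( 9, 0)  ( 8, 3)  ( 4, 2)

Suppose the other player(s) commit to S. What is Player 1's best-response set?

u_1(A vs S) = 2
u_1(B vs S) = 9
u_1(C vs S) = 9
u_1(D vs S) = 7
u_1(E vs S) = 8
max payoff 9 at {B,C}

P1 best: {B,C}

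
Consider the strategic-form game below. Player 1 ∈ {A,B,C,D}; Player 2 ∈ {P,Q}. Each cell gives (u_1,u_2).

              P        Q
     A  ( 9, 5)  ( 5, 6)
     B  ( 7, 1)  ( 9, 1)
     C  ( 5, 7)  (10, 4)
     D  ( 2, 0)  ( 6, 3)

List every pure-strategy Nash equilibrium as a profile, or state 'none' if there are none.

(A,P): not NE [P2→Q gives 6>5]
(A,Q): not NE [P1→C gives 10>5]
(B,P): not NE [P1→A gives 9>7]
(B,Q): not NE [P1→C gives 10>9]
(C,P): not NE [P1→A gives 9>5]
(C,Q): not NE [P2→P gives 7>4]
(D,P): not NE [P1→A gives 9>2; P2→Q gives 3>0]
(D,Q): not NE [P1→C gives 10>6]

No pure NE.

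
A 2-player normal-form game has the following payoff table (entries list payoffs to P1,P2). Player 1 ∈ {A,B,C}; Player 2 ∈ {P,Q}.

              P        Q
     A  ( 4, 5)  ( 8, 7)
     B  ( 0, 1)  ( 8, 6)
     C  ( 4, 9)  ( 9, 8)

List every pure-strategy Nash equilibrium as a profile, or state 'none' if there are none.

NE set: (C,P)

(A,P): not NE [P2→Q gives 7>5]
(A,Q): not NE [P1→C gives 9>8]
(B,P): not NE [P1→C gives 4>0; P2→Q gives 6>1]
(B,Q): not NE [P1→C gives 9>8]
(C,P): NE
(C,Q): not NE [P2→P gives 9>8]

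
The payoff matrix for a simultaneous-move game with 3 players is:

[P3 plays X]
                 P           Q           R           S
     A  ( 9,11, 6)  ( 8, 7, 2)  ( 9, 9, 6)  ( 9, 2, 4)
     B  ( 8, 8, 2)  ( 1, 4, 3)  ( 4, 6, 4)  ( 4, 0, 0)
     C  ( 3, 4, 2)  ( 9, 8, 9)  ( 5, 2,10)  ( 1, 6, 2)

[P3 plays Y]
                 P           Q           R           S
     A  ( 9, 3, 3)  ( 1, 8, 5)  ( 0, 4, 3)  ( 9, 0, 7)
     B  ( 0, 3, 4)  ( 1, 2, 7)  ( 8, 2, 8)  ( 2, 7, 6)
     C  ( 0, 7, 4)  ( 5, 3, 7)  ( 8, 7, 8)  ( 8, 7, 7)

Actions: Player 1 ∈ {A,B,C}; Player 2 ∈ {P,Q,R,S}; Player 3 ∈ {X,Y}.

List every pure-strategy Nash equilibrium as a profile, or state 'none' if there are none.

(A,P,X): NE
(A,P,Y): not NE [P2→Q gives 8>3; P3→X gives 6>3]
(A,Q,X): not NE [P1→C gives 9>8; P2→P gives 11>7; P3→Y gives 5>2]
(A,Q,Y): not NE [P1→C gives 5>1]
(A,R,X): not NE [P2→P gives 11>9]
(A,R,Y): not NE [P1→C gives 8>0; P2→Q gives 8>4; P3→X gives 6>3]
(A,S,X): not NE [P2→P gives 11>2; P3→Y gives 7>4]
(A,S,Y): not NE [P2→Q gives 8>0]
(B,P,X): not NE [P1→A gives 9>8; P3→Y gives 4>2]
(B,P,Y): not NE [P1→A gives 9>0; P2→S gives 7>3]
(B,Q,X): not NE [P1→C gives 9>1; P2→P gives 8>4; P3→Y gives 7>3]
(B,Q,Y): not NE [P1→C gives 5>1; P2→S gives 7>2]
(B,R,X): not NE [P1→A gives 9>4; P2→P gives 8>6; P3→Y gives 8>4]
(B,R,Y): not NE [P2→S gives 7>2]
(B,S,X): not NE [P1→A gives 9>4; P2→P gives 8>0; P3→Y gives 6>0]
(B,S,Y): not NE [P1→A gives 9>2]
(C,P,X): not NE [P1→A gives 9>3; P2→Q gives 8>4; P3→Y gives 4>2]
(C,P,Y): not NE [P1→A gives 9>0]
(C,Q,X): NE
(C,Q,Y): not NE [P2→S gives 7>3; P3→X gives 9>7]
(C,R,X): not NE [P1→A gives 9>5; P2→Q gives 8>2]
(C,R,Y): not NE [P3→X gives 10>8]
(C,S,X): not NE [P1→A gives 9>1; P2→Q gives 8>6; P3→Y gives 7>2]
(C,S,Y): not NE [P1→A gives 9>8]

Nash profiles: (A,P,X), (C,Q,X)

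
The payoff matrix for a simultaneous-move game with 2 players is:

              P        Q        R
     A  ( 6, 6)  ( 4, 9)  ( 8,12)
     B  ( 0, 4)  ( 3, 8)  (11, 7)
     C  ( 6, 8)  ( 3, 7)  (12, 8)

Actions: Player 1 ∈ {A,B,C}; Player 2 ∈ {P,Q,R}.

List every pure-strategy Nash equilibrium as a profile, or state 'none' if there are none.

(A,P): not NE [P2→R gives 12>6]
(A,Q): not NE [P2→R gives 12>9]
(A,R): not NE [P1→C gives 12>8]
(B,P): not NE [P1→C gives 6>0; P2→Q gives 8>4]
(B,Q): not NE [P1→A gives 4>3]
(B,R): not NE [P1→C gives 12>11; P2→Q gives 8>7]
(C,P): NE
(C,Q): not NE [P1→A gives 4>3; P2→R gives 8>7]
(C,R): NE

Nash profiles: (C,P), (C,R)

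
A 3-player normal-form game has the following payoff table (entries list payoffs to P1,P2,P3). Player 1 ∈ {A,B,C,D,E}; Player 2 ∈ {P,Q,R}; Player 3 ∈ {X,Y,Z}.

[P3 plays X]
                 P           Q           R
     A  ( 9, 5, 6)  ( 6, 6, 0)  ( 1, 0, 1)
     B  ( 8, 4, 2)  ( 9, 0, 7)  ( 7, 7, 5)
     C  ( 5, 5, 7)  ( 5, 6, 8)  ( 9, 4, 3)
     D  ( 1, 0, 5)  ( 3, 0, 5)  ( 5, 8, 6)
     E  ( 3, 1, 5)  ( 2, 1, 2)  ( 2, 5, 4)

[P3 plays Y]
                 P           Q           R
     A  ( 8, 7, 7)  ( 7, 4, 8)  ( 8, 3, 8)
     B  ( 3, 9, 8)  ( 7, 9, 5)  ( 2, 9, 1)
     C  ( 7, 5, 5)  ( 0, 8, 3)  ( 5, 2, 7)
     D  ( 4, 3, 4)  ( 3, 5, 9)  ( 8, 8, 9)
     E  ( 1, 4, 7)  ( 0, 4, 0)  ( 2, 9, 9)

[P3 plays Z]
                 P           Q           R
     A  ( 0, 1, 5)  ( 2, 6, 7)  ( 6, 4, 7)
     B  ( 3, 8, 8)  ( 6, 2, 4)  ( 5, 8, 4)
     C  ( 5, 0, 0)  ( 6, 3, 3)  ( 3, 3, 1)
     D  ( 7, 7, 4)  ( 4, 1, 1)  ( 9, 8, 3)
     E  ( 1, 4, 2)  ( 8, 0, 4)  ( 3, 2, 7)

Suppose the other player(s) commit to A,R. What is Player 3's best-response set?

P3 best: {Y}

u_3(X vs A,R) = 1
u_3(Y vs A,R) = 8
u_3(Z vs A,R) = 7
max payoff 8 at {Y}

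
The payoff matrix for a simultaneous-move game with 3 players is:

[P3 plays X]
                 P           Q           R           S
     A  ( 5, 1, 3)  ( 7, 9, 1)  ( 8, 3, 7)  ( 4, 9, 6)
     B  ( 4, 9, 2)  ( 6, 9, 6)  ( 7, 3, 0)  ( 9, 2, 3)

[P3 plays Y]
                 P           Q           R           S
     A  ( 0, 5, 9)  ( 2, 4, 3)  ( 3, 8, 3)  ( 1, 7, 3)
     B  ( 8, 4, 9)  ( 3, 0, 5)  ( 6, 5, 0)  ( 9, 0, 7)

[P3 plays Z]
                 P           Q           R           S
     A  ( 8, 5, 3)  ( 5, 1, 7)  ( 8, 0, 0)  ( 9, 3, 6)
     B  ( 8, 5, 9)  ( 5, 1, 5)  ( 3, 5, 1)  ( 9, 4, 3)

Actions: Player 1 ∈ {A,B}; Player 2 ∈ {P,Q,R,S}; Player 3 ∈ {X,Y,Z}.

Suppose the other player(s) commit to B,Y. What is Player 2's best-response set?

argmax u_2 = {R}

u_2(P vs B,Y) = 4
u_2(Q vs B,Y) = 0
u_2(R vs B,Y) = 5
u_2(S vs B,Y) = 0
max payoff 5 at {R}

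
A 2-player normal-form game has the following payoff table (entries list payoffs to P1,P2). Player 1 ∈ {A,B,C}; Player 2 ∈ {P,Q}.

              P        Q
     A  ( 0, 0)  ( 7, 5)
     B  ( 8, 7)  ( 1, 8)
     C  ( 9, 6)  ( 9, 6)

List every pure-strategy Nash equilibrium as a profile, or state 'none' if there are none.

NE set: (C,P), (C,Q)

(A,P): not NE [P1→C gives 9>0; P2→Q gives 5>0]
(A,Q): not NE [P1→C gives 9>7]
(B,P): not NE [P1→C gives 9>8; P2→Q gives 8>7]
(B,Q): not NE [P1→C gives 9>1]
(C,P): NE
(C,Q): NE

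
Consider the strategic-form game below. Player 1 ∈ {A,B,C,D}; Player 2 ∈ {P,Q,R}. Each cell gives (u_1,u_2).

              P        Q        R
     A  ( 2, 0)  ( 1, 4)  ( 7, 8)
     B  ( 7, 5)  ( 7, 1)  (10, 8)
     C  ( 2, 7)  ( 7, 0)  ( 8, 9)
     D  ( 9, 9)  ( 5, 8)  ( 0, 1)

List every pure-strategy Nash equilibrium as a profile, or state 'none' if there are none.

(A,P): not NE [P1→D gives 9>2; P2→R gives 8>0]
(A,Q): not NE [P1→C gives 7>1; P2→R gives 8>4]
(A,R): not NE [P1→B gives 10>7]
(B,P): not NE [P1→D gives 9>7; P2→R gives 8>5]
(B,Q): not NE [P2→R gives 8>1]
(B,R): NE
(C,P): not NE [P1→D gives 9>2; P2→R gives 9>7]
(C,Q): not NE [P2→R gives 9>0]
(C,R): not NE [P1→B gives 10>8]
(D,P): NE
(D,Q): not NE [P1→C gives 7>5; P2→P gives 9>8]
(D,R): not NE [P1→B gives 10>0; P2→P gives 9>1]

PSNE = {(B,R), (D,P)}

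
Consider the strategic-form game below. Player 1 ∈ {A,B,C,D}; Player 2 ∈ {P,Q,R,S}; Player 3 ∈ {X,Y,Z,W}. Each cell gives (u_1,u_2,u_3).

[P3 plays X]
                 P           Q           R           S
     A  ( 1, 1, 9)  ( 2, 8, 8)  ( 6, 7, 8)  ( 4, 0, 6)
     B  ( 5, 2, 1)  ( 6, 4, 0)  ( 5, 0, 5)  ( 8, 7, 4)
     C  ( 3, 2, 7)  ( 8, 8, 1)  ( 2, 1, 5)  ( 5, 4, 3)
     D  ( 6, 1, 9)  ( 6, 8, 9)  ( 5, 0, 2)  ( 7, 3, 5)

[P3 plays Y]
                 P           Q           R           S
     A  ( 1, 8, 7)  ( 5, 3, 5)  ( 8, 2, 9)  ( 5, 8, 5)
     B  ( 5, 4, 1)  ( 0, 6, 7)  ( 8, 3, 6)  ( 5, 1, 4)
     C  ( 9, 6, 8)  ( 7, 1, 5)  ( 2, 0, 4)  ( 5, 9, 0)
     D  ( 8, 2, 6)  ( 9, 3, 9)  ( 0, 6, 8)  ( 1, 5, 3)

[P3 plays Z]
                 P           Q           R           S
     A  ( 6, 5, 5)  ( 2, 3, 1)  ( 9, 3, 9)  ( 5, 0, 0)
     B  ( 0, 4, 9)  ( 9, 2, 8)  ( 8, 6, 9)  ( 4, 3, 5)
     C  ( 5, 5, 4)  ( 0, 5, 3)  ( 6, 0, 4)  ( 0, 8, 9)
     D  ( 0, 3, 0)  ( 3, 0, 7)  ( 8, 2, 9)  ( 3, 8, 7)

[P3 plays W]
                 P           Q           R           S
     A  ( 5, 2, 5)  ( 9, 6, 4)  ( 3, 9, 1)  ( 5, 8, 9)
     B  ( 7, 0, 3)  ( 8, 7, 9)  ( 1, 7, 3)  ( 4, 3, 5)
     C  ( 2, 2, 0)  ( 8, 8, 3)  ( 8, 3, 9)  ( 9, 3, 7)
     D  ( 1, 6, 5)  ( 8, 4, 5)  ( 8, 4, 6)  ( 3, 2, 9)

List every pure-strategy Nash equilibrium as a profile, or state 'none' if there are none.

(A,P,X): not NE [P1→D gives 6>1; P2→Q gives 8>1]
(A,P,Y): not NE [P1→C gives 9>1; P3→X gives 9>7]
(A,P,Z): not NE [P3→X gives 9>5]
(A,P,W): not NE [P1→B gives 7>5; P2→R gives 9>2; P3→X gives 9>5]
(A,Q,X): not NE [P1→C gives 8>2]
(A,Q,Y): not NE [P1→D gives 9>5; P2→S gives 8>3; P3→X gives 8>5]
(A,Q,Z): not NE [P1→B gives 9>2; P2→P gives 5>3; P3→X gives 8>1]
(A,Q,W): not NE [P2→R gives 9>6; P3→X gives 8>4]
(A,R,X): not NE [P2→Q gives 8>7; P3→Z gives 9>8]
(A,R,Y): not NE [P2→S gives 8>2]
(A,R,Z): not NE [P2→P gives 5>3]
(A,R,W): not NE [P1→D gives 8>3; P3→Z gives 9>1]
(A,S,X): not NE [P1→B gives 8>4; P2→Q gives 8>0; P3→W gives 9>6]
(A,S,Y): not NE [P3→W gives 9>5]
(A,S,Z): not NE [P2→P gives 5>0; P3→W gives 9>0]
(A,S,W): not NE [P1→C gives 9>5; P2→R gives 9>8]
(B,P,X): not NE [P1→D gives 6>5; P2→S gives 7>2; P3→Z gives 9>1]
(B,P,Y): not NE [P1→C gives 9>5; P2→Q gives 6>4; P3→Z gives 9>1]
(B,P,Z): not NE [P1→A gives 6>0; P2→R gives 6>4]
(B,P,W): not NE [P2→R gives 7>0; P3→Z gives 9>3]
(B,Q,X): not NE [P1→C gives 8>6; P2→S gives 7>4; P3→W gives 9>0]
(B,Q,Y): not NE [P1→D gives 9>0; P3→W gives 9>7]
(B,Q,Z): not NE [P2→R gives 6>2; P3→W gives 9>8]
(B,Q,W): not NE [P1→A gives 9>8]
(B,R,X): not NE [P1→A gives 6>5; P2→S gives 7>0; P3→Z gives 9>5]
(B,R,Y): not NE [P2→Q gives 6>3; P3→Z gives 9>6]
(B,R,Z): not NE [P1→A gives 9>8]
(B,R,W): not NE [P1→D gives 8>1; P3→Z gives 9>3]
(B,S,X): not NE [P3→W gives 5>4]
(B,S,Y): not NE [P2→Q gives 6>1; P3→W gives 5>4]
(B,S,Z): not NE [P1→A gives 5>4; P2→R gives 6>3]
(B,S,W): not NE [P1→C gives 9>4; P2→R gives 7>3]
(C,P,X): not NE [P1→D gives 6>3; P2→Q gives 8>2; P3→Y gives 8>7]
(C,P,Y): not NE [P2→S gives 9>6]
(C,P,Z): not NE [P1→A gives 6>5; P2→S gives 8>5; P3→Y gives 8>4]
(C,P,W): not NE [P1→B gives 7>2; P2→Q gives 8>2; P3→Y gives 8>0]
(C,Q,X): not NE [P3→Y gives 5>1]
(C,Q,Y): not NE [P1→D gives 9>7; P2→S gives 9>1]
(C,Q,Z): not NE [P1→B gives 9>0; P2→S gives 8>5; P3→Y gives 5>3]
(C,Q,W): not NE [P1→A gives 9>8; P3→Y gives 5>3]
(C,R,X): not NE [P1→A gives 6>2; P2→Q gives 8>1; P3→W gives 9>5]
(C,R,Y): not NE [P1→B gives 8>2; P2→S gives 9>0; P3→W gives 9>4]
(C,R,Z): not NE [P1→A gives 9>6; P2→S gives 8>0; P3→W gives 9>4]
(C,R,W): not NE [P2→Q gives 8>3]
(C,S,X): not NE [P1→B gives 8>5; P2→Q gives 8>4; P3→Z gives 9>3]
(C,S,Y): not NE [P3→Z gives 9>0]
(C,S,Z): not NE [P1→A gives 5>0]
(C,S,W): not NE [P2→Q gives 8>3; P3→Z gives 9>7]
(D,P,X): not NE [P2→Q gives 8>1]
(D,P,Y): not NE [P1→C gives 9>8; P2→R gives 6>2; P3→X gives 9>6]
(D,P,Z): not NE [P1→A gives 6>0; P2→S gives 8>3; P3→X gives 9>0]
(D,P,W): not NE [P1→B gives 7>1; P3→X gives 9>5]
(D,Q,X): not NE [P1→C gives 8>6]
(D,Q,Y): not NE [P2→R gives 6>3]
(D,Q,Z): not NE [P1→B gives 9>3; P2→S gives 8>0; P3→Y gives 9>7]
(D,Q,W): not NE [P1→A gives 9>8; P2→P gives 6>4; P3→Y gives 9>5]
(D,R,X): not NE [P1→A gives 6>5; P2→Q gives 8>0; P3→Z gives 9>2]
(D,R,Y): not NE [P1→B gives 8>0; P3→Z gives 9>8]
(D,R,Z): not NE [P1→A gives 9>8; P2→S gives 8>2]
(D,R,W): not NE [P2→P gives 6>4; P3→Z gives 9>6]
(D,S,X): not NE [P1→B gives 8>7; P2→Q gives 8>3; P3→W gives 9>5]
(D,S,Y): not NE [P1→C gives 5>1; P2→R gives 6>5; P3→W gives 9>3]
(D,S,Z): not NE [P1→A gives 5>3; P3→W gives 9>7]
(D,S,W): not NE [P1→C gives 9>3; P2→P gives 6>2]

No pure NE.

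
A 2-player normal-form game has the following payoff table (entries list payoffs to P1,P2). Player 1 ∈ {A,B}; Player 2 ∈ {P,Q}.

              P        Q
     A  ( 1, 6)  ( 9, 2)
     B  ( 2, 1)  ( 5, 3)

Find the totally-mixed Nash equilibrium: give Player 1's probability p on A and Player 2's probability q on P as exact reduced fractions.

p=1/3, q=4/5

P1 indiff ⇒ q·1+(1-q)·9 = q·2+(1-q)·5 ⇒ q(-1) = (1-q)(-4) ⇒ q = 4/5
P2 indiff ⇒ p·6+(1-p)·1 = p·2+(1-p)·3 ⇒ p(4) = (1-p)(2) ⇒ p = 1/3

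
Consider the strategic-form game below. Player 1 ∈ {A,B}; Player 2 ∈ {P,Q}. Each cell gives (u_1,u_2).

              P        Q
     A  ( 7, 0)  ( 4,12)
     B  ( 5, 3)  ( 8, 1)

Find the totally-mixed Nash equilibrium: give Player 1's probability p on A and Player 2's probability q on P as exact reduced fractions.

p=1/7, q=2/3

P1 indiff ⇒ q·7+(1-q)·4 = q·5+(1-q)·8 ⇒ q(2) = (1-q)(4) ⇒ q = 2/3
P2 indiff ⇒ p·0+(1-p)·3 = p·12+(1-p)·1 ⇒ p(-12) = (1-p)(-2) ⇒ p = 1/7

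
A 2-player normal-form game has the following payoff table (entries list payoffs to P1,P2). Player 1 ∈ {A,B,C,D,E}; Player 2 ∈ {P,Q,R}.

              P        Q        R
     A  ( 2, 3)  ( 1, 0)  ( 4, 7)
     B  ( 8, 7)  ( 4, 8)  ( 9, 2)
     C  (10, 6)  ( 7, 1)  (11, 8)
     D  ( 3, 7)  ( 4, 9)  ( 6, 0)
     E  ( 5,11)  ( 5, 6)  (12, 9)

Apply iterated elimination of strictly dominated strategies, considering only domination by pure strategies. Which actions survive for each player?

Remaining: P1:{C,E} P2:{P,R}

P1 drop A (B beats it: P:8>2 Q:4>1 R:9>4)
P1 drop B (C beats it: P:10>8 Q:7>4 R:11>9)
P1 drop D (C beats it: P:10>3 Q:7>4 R:11>6)
P2 drop Q (P beats it: C:6>1 E:11>6)
P1→{C,E} P2→{P,R}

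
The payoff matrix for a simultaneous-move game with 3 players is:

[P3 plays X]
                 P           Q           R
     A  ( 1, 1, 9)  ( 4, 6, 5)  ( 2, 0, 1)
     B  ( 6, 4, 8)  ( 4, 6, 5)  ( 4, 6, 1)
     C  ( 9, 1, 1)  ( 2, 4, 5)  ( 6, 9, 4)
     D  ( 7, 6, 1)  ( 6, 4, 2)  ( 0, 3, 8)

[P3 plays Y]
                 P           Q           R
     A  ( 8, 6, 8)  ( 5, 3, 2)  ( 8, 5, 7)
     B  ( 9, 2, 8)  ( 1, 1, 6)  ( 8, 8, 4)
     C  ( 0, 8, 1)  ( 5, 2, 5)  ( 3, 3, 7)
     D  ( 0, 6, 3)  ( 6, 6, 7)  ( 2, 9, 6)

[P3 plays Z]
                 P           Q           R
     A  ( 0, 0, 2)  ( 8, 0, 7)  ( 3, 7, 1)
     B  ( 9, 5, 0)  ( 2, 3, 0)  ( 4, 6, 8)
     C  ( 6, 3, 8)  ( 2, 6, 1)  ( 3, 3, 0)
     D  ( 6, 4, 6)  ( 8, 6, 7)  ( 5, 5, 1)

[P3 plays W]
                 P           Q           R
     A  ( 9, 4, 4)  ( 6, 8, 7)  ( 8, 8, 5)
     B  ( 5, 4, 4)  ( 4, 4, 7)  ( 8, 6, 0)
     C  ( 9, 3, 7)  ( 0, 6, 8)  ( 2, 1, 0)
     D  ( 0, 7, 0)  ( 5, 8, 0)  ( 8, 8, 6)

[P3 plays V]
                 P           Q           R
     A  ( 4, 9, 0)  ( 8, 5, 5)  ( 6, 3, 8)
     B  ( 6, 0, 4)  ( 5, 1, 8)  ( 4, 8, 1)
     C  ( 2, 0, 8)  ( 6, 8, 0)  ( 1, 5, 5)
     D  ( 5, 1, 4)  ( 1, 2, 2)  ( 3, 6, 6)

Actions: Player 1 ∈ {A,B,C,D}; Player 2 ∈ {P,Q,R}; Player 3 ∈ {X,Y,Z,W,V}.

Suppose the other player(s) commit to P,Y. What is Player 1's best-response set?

BR_1 = {B}

u_1(A vs P,Y) = 8
u_1(B vs P,Y) = 9
u_1(C vs P,Y) = 0
u_1(D vs P,Y) = 0
max payoff 9 at {B}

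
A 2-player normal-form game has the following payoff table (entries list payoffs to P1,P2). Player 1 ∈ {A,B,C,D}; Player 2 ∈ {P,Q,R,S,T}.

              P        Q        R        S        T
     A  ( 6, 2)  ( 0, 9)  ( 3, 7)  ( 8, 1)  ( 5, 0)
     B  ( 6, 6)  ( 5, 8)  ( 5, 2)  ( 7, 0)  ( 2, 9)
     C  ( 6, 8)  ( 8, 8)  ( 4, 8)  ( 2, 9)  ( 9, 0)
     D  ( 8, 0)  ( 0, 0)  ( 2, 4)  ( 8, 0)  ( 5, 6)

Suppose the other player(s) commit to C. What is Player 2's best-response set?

u_2(P vs C) = 8
u_2(Q vs C) = 8
u_2(R vs C) = 8
u_2(S vs C) = 9
u_2(T vs C) = 0
max payoff 9 at {S}

P2 best: {S}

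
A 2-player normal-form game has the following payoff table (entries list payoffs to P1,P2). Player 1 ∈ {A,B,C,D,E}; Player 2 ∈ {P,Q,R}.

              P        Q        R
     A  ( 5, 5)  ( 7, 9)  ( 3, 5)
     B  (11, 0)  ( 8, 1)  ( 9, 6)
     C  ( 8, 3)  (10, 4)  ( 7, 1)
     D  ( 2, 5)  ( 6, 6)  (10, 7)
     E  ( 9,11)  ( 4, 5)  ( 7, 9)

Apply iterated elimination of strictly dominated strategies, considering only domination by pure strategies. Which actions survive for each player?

IESDS → P1:{B,C,D} P2:{Q,R}

P1 drop A (B beats it: P:11>5 Q:8>7 R:9>3)
P1 drop E (B beats it: P:11>9 Q:8>4 R:9>7)
P2 drop P (Q beats it: B:1>0 C:4>3 D:6>5)
P1→{B,C,D} P2→{Q,R}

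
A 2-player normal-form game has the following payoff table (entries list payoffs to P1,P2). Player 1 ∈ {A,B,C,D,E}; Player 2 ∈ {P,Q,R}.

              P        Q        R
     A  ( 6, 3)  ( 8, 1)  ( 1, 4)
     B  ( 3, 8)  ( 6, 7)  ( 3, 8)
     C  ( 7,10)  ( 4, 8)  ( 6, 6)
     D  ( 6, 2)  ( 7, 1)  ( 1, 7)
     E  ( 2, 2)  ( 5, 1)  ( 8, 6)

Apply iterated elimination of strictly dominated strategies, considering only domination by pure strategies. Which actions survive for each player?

P2 drop Q (P beats it: A:3>1 B:8>7 C:10>8 D:2>1 E:2>1)
P1 drop A (C beats it: P:7>6 R:6>1)
P1 drop B (C beats it: P:7>3 R:6>3)
P1 drop D (C beats it: P:7>6 R:6>1)
P1→{C,E} P2→{P,R}

Remaining: P1:{C,E} P2:{P,R}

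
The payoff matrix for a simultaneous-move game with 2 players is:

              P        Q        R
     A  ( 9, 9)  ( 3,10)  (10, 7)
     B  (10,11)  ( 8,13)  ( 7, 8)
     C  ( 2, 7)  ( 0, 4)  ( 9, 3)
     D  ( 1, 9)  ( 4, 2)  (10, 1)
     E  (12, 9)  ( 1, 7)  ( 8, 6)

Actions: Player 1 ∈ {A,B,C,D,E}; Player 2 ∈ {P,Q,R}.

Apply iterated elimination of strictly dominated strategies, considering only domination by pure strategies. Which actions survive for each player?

Remaining: P1:{B,E} P2:{P,Q}

P1 drop C (A beats it: P:9>2 Q:3>0 R:10>9)
P2 drop R (P beats it: A:9>7 B:11>8 D:9>1 E:9>6)
P1 drop A (B beats it: P:10>9 Q:8>3)
P1 drop D (B beats it: P:10>1 Q:8>4)
P1→{B,E} P2→{P,Q}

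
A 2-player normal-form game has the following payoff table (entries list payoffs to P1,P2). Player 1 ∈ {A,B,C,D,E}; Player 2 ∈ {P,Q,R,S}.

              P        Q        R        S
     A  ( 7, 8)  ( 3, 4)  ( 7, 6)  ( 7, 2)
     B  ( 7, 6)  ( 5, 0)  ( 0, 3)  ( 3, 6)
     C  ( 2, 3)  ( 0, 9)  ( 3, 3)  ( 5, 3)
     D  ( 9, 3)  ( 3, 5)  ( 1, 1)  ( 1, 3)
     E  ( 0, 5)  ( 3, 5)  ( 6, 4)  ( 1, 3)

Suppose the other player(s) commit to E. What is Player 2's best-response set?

P2 best: {P,Q}

u_2(P vs E) = 5
u_2(Q vs E) = 5
u_2(R vs E) = 4
u_2(S vs E) = 3
max payoff 5 at {P,Q}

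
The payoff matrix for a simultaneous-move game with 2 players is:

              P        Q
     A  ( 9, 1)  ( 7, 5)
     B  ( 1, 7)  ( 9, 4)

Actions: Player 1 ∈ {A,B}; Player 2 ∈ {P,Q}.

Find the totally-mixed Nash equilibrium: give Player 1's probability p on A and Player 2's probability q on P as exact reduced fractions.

P1 indiff ⇒ q·9+(1-q)·7 = q·1+(1-q)·9 ⇒ q(8) = (1-q)(2) ⇒ q = 1/5
P2 indiff ⇒ p·1+(1-p)·7 = p·5+(1-p)·4 ⇒ p(-4) = (1-p)(-3) ⇒ p = 3/7

p=3/7, q=1/5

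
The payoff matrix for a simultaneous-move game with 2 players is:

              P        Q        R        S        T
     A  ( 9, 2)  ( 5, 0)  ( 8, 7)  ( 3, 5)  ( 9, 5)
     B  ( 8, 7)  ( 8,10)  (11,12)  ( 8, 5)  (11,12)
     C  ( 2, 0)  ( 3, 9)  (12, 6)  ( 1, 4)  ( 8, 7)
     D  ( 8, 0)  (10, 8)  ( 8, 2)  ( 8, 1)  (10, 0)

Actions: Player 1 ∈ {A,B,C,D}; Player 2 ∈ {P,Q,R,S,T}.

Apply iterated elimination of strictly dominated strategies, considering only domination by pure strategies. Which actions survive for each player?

Remaining: P1:{B,C,D} P2:{Q,R,T}

P2 drop P (R beats it: A:7>2 B:12>7 C:6>0 D:2>0)
P1 drop A (B beats it: Q:8>5 R:11>8 S:8>3 T:11>9)
P2 drop S (Q beats it: B:10>5 C:9>4 D:8>1)
P1→{B,C,D} P2→{Q,R,T}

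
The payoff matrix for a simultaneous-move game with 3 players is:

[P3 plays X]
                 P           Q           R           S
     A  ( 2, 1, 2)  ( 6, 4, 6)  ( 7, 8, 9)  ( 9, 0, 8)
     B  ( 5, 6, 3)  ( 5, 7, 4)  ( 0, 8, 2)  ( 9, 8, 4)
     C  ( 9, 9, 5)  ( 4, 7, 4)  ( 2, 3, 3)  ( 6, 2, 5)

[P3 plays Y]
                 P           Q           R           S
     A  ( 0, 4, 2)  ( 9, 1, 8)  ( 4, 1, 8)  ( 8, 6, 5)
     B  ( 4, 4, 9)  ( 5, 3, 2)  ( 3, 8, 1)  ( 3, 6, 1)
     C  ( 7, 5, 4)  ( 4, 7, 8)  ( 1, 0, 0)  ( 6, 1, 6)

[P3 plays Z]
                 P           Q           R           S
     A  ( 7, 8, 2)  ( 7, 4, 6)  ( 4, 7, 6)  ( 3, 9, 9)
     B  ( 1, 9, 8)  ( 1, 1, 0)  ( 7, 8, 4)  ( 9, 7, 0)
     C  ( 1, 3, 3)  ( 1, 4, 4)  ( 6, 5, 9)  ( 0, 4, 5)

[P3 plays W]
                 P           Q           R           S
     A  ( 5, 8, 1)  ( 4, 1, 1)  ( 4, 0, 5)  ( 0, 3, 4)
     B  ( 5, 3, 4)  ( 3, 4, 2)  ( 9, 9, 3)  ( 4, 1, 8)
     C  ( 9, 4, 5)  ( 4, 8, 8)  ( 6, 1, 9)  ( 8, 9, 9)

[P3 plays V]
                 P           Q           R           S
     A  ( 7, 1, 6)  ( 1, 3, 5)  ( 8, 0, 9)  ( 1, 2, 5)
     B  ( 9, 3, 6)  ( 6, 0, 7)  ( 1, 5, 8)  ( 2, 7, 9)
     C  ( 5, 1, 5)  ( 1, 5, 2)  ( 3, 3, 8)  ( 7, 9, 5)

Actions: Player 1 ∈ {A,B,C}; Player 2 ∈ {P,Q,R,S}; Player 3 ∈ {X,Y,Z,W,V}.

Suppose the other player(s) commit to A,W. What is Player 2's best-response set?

P2 best: {P}

u_2(P vs A,W) = 8
u_2(Q vs A,W) = 1
u_2(R vs A,W) = 0
u_2(S vs A,W) = 3
max payoff 8 at {P}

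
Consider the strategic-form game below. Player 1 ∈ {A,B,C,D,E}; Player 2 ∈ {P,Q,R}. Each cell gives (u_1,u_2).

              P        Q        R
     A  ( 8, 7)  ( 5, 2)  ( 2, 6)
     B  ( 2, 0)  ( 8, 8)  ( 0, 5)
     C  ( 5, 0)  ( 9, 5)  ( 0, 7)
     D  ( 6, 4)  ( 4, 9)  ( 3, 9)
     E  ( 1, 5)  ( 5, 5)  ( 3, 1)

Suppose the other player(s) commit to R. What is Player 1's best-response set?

u_1(A vs R) = 2
u_1(B vs R) = 0
u_1(C vs R) = 0
u_1(D vs R) = 3
u_1(E vs R) = 3
max payoff 3 at {D,E}

P1 best: {D,E}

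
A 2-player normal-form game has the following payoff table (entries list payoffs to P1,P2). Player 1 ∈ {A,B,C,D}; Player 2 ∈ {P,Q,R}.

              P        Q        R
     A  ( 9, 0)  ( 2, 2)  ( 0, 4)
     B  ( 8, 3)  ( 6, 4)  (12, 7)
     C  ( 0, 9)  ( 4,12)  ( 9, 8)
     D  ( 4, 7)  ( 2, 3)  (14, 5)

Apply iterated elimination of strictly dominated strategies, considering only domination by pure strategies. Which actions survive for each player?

P1 drop C (B beats it: P:8>0 Q:6>4 R:12>9)
P2 drop Q (R beats it: A:4>2 B:7>4 D:5>3)
P1→{A,B,D} P2→{P,R}

IESDS → P1:{A,B,D} P2:{P,R}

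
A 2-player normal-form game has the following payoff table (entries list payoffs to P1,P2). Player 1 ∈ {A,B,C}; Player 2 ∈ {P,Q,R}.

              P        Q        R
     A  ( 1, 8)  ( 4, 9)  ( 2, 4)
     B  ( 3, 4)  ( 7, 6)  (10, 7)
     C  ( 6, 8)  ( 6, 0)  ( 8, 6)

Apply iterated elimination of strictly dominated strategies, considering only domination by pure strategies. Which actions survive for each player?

P1 drop A (B beats it: P:3>1 Q:7>4 R:10>2)
P2 drop Q (R beats it: B:7>6 C:6>0)
P1→{B,C} P2→{P,R}

Survivors P1:{B,C} P2:{P,R}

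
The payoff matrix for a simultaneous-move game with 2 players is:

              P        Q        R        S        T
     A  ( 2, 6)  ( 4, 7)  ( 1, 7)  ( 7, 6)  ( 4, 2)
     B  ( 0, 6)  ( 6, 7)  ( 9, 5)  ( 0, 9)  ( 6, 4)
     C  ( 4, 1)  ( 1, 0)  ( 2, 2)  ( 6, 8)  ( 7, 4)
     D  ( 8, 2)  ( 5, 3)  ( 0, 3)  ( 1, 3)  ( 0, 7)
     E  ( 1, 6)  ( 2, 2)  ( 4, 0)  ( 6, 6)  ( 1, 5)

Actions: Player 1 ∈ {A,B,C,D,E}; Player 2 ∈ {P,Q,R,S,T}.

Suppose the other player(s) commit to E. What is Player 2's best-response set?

BR_2 = {P,S}

u_2(P vs E) = 6
u_2(Q vs E) = 2
u_2(R vs E) = 0
u_2(S vs E) = 6
u_2(T vs E) = 5
max payoff 6 at {P,S}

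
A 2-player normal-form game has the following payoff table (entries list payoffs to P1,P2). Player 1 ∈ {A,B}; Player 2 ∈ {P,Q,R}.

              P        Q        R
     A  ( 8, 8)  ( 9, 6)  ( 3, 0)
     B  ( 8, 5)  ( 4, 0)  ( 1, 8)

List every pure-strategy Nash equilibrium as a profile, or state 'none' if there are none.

(A,P): NE
(A,Q): not NE [P2→P gives 8>6]
(A,R): not NE [P2→P gives 8>0]
(B,P): not NE [P2→R gives 8>5]
(B,Q): not NE [P1→A gives 9>4; P2→R gives 8>0]
(B,R): not NE [P1→A gives 3>1]

PSNE = {(A,P)}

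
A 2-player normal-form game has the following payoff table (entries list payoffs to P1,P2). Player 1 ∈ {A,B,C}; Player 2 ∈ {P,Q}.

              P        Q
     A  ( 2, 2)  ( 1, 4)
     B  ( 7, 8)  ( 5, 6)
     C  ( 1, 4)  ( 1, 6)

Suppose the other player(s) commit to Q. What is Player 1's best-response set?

argmax u_1 = {B}

u_1(A vs Q) = 1
u_1(B vs Q) = 5
u_1(C vs Q) = 1
max payoff 5 at {B}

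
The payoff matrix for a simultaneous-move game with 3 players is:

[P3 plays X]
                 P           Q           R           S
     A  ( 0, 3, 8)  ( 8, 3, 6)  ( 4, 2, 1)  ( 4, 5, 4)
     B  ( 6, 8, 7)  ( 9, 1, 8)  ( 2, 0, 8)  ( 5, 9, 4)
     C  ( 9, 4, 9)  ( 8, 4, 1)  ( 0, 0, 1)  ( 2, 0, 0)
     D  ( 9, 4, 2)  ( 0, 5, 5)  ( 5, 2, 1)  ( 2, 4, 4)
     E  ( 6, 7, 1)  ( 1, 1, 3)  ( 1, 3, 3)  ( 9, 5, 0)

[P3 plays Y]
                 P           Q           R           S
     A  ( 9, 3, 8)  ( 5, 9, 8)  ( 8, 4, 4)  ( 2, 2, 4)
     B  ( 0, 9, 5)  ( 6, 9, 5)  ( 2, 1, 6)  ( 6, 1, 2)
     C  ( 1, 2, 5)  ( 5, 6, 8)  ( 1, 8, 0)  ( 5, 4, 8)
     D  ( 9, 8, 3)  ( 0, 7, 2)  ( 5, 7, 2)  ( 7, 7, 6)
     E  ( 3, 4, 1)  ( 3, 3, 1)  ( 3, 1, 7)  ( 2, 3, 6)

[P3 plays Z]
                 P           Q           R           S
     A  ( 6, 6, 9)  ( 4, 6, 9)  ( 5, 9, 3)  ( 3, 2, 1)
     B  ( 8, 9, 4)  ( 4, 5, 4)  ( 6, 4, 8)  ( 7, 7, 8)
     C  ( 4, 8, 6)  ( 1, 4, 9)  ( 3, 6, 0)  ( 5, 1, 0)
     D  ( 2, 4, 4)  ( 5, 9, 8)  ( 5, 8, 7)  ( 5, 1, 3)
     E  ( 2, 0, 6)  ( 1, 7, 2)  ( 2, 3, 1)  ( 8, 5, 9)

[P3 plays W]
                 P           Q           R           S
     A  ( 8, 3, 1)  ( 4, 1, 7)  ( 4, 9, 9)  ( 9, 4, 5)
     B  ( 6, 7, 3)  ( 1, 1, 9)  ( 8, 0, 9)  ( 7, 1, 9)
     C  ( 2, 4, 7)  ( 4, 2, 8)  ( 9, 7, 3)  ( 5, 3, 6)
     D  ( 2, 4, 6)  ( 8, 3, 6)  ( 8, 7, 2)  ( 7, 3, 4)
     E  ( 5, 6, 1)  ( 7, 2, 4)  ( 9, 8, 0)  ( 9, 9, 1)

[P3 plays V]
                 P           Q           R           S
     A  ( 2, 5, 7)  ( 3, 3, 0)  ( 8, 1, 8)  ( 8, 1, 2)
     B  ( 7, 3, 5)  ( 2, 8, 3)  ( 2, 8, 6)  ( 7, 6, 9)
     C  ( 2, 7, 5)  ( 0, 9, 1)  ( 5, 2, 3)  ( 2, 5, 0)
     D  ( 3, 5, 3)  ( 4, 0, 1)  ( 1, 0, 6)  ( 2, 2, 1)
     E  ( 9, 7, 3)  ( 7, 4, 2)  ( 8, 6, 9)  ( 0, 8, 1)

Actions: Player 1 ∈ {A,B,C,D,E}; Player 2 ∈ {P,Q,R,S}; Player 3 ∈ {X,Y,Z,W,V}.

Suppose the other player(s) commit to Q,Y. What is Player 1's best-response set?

u_1(A vs Q,Y) = 5
u_1(B vs Q,Y) = 6
u_1(C vs Q,Y) = 5
u_1(D vs Q,Y) = 0
u_1(E vs Q,Y) = 3
max payoff 6 at {B}

BR_1 = {B}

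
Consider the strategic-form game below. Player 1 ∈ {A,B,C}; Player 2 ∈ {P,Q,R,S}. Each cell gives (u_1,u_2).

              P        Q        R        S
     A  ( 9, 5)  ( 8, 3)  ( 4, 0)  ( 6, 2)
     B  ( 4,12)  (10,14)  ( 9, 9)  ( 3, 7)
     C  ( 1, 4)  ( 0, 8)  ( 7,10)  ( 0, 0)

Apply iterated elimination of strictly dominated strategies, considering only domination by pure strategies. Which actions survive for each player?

P1 drop C (B beats it: P:4>1 Q:10>0 R:9>7 S:3>0)
P2 drop R (P beats it: A:5>0 B:12>9)
P2 drop S (P beats it: A:5>2 B:12>7)
P1→{A,B} P2→{P,Q}

Remaining: P1:{A,B} P2:{P,Q}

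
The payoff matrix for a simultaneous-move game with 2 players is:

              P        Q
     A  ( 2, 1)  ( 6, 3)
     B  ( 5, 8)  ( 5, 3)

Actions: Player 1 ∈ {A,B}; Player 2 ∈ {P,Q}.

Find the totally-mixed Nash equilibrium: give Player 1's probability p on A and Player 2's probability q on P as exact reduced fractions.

P1 indiff ⇒ q·2+(1-q)·6 = q·5+(1-q)·5 ⇒ q(-3) = (1-q)(-1) ⇒ q = 1/4
P2 indiff ⇒ p·1+(1-p)·8 = p·3+(1-p)·3 ⇒ p(-2) = (1-p)(-5) ⇒ p = 5/7

p=5/7, q=1/4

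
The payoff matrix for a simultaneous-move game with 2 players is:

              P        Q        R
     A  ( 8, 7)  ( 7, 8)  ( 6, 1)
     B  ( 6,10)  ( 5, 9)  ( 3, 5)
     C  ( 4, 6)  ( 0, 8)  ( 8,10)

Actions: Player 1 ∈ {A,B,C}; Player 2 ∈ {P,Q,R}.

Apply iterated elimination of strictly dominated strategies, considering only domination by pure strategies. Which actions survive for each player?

P1 drop B (A beats it: P:8>6 Q:7>5 R:6>3)
P2 drop P (Q beats it: A:8>7 C:8>6)
P1→{A,C} P2→{Q,R}

Survivors P1:{A,C} P2:{Q,R}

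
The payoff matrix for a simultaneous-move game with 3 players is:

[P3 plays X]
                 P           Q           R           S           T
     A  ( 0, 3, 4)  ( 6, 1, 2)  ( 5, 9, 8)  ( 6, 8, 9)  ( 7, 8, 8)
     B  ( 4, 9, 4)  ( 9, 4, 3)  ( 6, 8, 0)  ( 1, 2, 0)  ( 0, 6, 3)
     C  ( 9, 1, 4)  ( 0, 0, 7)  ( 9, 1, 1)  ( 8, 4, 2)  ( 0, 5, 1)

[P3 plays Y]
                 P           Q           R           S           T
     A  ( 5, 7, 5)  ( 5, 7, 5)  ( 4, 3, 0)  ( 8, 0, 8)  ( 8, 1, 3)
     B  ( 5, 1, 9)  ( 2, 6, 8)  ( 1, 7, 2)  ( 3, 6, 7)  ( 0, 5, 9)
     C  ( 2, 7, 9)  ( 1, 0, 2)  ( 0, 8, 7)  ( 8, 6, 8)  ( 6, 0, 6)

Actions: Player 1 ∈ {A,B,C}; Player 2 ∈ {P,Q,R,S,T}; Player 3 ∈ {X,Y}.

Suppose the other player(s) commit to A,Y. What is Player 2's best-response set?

P2 best: {P,Q}

u_2(P vs A,Y) = 7
u_2(Q vs A,Y) = 7
u_2(R vs A,Y) = 3
u_2(S vs A,Y) = 0
u_2(T vs A,Y) = 1
max payoff 7 at {P,Q}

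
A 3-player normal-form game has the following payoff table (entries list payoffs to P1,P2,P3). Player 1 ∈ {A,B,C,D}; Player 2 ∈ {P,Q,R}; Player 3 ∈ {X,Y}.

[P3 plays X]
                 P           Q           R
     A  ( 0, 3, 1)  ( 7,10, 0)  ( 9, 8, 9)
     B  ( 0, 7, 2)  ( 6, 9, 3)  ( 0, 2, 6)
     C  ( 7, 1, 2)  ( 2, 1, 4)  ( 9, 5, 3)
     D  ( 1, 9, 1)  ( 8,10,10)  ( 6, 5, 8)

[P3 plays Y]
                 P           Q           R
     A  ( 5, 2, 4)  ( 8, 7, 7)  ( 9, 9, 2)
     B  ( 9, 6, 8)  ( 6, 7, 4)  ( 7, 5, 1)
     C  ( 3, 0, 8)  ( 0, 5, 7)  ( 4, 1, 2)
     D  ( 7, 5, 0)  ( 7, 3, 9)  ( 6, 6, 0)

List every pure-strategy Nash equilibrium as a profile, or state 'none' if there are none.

(A,P,X): not NE [P1→C gives 7>0; P2→Q gives 10>3; P3→Y gives 4>1]
(A,P,Y): not NE [P1→B gives 9>5; P2→R gives 9>2]
(A,Q,X): not NE [P1→D gives 8>7; P3→Y gives 7>0]
(A,Q,Y): not NE [P2→R gives 9>7]
(A,R,X): not NE [P2→Q gives 10>8]
(A,R,Y): not NE [P3→X gives 9>2]
(B,P,X): not NE [P1→C gives 7>0; P2→Q gives 9>7; P3→Y gives 8>2]
(B,P,Y): not NE [P2→Q gives 7>6]
(B,Q,X): not NE [P1→D gives 8>6; P3→Y gives 4>3]
(B,Q,Y): not NE [P1→A gives 8>6]
(B,R,X): not NE [P1→C gives 9>0; P2→Q gives 9>2]
(B,R,Y): not NE [P1→A gives 9>7; P2→Q gives 7>5; P3→X gives 6>1]
(C,P,X): not NE [P2→R gives 5>1; P3→Y gives 8>2]
(C,P,Y): not NE [P1→B gives 9>3; P2→Q gives 5>0]
(C,Q,X): not NE [P1→D gives 8>2; P2→R gives 5>1; P3→Y gives 7>4]
(C,Q,Y): not NE [P1→A gives 8>0]
(C,R,X): NE
(C,R,Y): not NE [P1→A gives 9>4; P2→Q gives 5>1; P3→X gives 3>2]
(D,P,X): not NE [P1→C gives 7>1; P2→Q gives 10>9]
(D,P,Y): not NE [P1→B gives 9>7; P2→R gives 6>5; P3→X gives 1>0]
(D,Q,X): NE
(D,Q,Y): not NE [P1→A gives 8>7; P2→R gives 6>3; P3→X gives 10>9]
(D,R,X): not NE [P1→C gives 9>6; P2→Q gives 10>5]
(D,R,Y): not NE [P1→A gives 9>6; P3→X gives 8>0]

Nash profiles: (C,R,X), (D,Q,X)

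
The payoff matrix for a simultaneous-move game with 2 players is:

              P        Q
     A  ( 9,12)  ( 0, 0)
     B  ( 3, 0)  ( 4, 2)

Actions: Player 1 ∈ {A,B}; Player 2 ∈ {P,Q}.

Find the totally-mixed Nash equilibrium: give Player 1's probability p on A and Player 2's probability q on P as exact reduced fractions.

P1 indiff ⇒ q·9+(1-q)·0 = q·3+(1-q)·4 ⇒ q(6) = (1-q)(4) ⇒ q = 2/5
P2 indiff ⇒ p·12+(1-p)·0 = p·0+(1-p)·2 ⇒ p(12) = (1-p)(2) ⇒ p = 1/7

(p,q) = (1/7, 2/5)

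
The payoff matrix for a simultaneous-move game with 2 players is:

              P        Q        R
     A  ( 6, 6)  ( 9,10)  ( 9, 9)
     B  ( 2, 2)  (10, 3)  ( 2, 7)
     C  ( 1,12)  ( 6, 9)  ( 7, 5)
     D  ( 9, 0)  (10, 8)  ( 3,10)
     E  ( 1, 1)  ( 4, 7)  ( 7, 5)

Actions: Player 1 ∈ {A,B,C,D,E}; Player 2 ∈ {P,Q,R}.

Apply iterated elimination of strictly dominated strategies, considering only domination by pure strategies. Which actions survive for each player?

P1 drop C (A beats it: P:6>1 Q:9>6 R:9>7)
P1 drop E (A beats it: P:6>1 Q:9>4 R:9>7)
P2 drop P (Q beats it: A:10>6 B:3>2 D:8>0)
P1→{A,B,D} P2→{Q,R}

Survivors P1:{A,B,D} P2:{Q,R}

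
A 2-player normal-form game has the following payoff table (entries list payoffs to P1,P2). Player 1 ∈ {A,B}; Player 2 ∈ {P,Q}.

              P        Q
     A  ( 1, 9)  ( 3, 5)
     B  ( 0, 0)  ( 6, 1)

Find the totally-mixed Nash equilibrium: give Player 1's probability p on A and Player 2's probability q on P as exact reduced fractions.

P1 indiff ⇒ q·1+(1-q)·3 = q·0+(1-q)·6 ⇒ q(1) = (1-q)(3) ⇒ q = 3/4
P2 indiff ⇒ p·9+(1-p)·0 = p·5+(1-p)·1 ⇒ p(4) = (1-p)(1) ⇒ p = 1/5

p=1/5, q=3/4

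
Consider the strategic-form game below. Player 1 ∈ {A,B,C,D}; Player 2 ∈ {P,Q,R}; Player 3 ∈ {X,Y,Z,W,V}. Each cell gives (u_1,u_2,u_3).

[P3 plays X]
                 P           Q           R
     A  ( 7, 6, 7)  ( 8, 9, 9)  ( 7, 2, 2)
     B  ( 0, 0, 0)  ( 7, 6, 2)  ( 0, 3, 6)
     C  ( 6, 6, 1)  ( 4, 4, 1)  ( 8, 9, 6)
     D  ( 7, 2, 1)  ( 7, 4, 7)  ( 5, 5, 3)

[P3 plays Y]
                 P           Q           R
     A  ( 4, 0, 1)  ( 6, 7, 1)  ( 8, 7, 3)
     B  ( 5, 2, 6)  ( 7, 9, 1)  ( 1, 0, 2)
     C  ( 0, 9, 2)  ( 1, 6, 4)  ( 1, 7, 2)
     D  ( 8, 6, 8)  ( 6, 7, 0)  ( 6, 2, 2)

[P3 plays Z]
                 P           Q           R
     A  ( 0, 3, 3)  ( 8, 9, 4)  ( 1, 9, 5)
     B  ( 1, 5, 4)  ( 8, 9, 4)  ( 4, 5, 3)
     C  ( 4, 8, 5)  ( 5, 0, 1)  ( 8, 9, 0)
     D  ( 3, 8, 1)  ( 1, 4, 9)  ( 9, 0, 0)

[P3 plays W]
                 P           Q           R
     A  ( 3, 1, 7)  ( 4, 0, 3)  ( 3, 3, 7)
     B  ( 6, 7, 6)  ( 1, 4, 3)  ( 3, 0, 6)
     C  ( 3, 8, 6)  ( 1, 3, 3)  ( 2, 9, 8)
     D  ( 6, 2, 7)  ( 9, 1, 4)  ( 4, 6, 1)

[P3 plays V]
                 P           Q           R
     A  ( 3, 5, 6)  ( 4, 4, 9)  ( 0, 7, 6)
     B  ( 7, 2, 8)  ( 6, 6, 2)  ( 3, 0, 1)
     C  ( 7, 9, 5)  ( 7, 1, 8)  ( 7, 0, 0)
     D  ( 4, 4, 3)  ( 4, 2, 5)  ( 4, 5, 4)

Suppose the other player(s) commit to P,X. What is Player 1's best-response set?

P1 best: {A,D}

u_1(A vs P,X) = 7
u_1(B vs P,X) = 0
u_1(C vs P,X) = 6
u_1(D vs P,X) = 7
max payoff 7 at {A,D}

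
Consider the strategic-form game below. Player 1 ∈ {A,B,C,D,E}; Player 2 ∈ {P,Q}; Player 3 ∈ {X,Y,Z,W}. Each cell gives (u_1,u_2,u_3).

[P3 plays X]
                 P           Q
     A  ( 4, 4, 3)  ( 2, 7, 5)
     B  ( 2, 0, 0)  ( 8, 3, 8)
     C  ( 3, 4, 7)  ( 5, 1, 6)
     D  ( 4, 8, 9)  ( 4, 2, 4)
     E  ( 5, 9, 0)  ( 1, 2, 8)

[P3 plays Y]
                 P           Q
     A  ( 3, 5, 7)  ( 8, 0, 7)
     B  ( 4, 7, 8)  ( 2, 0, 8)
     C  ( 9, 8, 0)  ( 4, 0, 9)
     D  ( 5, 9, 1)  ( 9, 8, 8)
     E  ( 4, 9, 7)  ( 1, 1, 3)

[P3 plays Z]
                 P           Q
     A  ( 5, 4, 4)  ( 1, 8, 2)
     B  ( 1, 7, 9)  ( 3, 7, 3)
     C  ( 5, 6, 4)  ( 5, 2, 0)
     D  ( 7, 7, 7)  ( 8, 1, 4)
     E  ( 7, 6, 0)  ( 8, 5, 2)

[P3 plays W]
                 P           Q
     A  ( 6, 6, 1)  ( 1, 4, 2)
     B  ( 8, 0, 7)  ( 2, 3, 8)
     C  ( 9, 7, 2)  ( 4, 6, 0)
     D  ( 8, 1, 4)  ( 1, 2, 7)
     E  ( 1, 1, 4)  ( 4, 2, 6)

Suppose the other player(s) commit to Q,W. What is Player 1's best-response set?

u_1(A vs Q,W) = 1
u_1(B vs Q,W) = 2
u_1(C vs Q,W) = 4
u_1(D vs Q,W) = 1
u_1(E vs Q,W) = 4
max payoff 4 at {C,E}

P1 best: {C,E}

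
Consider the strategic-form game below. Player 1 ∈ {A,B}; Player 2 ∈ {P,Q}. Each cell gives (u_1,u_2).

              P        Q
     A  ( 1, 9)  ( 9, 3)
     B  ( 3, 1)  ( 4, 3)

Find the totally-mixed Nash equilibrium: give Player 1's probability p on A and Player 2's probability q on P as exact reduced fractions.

(p,q) = (1/4, 5/7)

P1 indiff ⇒ q·1+(1-q)·9 = q·3+(1-q)·4 ⇒ q(-2) = (1-q)(-5) ⇒ q = 5/7
P2 indiff ⇒ p·9+(1-p)·1 = p·3+(1-p)·3 ⇒ p(6) = (1-p)(2) ⇒ p = 1/4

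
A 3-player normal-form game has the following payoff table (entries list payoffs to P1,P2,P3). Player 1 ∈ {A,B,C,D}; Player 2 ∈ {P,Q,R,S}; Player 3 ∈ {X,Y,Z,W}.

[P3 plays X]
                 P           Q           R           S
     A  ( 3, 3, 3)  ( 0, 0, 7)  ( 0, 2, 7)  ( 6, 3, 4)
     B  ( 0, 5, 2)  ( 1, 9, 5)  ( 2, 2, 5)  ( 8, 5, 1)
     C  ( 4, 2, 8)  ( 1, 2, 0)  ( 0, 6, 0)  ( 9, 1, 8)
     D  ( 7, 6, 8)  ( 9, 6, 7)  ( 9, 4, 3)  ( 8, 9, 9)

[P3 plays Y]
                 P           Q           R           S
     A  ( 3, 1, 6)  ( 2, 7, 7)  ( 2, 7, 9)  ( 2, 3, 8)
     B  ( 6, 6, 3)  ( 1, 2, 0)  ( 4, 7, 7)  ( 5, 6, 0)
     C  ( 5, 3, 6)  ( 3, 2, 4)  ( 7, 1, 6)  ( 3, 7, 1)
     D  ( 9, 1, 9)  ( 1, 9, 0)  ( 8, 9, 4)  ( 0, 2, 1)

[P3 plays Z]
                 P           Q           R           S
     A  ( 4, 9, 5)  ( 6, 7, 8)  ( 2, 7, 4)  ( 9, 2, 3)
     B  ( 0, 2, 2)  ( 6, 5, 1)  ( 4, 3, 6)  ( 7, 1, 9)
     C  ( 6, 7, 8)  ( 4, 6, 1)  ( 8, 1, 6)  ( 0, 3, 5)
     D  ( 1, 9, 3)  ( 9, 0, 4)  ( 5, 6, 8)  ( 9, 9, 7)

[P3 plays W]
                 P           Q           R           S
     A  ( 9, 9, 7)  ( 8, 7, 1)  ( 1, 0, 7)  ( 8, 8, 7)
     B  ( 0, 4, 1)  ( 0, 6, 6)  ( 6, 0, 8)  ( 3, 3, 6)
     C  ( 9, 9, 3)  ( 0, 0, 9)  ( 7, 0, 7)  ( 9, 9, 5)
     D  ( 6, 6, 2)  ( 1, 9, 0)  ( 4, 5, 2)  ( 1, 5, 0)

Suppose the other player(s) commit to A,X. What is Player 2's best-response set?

argmax u_2 = {P,S}

u_2(P vs A,X) = 3
u_2(Q vs A,X) = 0
u_2(R vs A,X) = 2
u_2(S vs A,X) = 3
max payoff 3 at {P,S}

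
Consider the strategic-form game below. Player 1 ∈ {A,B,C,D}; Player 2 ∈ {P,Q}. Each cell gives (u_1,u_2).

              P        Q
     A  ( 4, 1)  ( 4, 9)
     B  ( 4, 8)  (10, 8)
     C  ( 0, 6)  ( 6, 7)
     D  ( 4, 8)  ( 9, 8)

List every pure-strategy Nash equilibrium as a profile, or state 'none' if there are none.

(A,P): not NE [P2→Q gives 9>1]
(A,Q): not NE [P1→B gives 10>4]
(B,P): NE
(B,Q): NE
(C,P): not NE [P1→D gives 4>0; P2→Q gives 7>6]
(C,Q): not NE [P1→B gives 10>6]
(D,P): NE
(D,Q): not NE [P1→B gives 10>9]

PSNE = {(B,P), (B,Q), (D,P)}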